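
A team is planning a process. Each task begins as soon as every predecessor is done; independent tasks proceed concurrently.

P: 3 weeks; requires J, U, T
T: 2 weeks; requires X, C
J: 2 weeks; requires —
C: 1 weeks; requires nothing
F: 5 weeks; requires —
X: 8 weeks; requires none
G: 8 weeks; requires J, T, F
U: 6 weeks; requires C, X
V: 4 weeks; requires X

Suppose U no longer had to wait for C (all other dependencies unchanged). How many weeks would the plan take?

With the dependency in place, X→T→G = 8+2+8 = 18 sets the finish at 18 weeks.
Dropping C→U doesn't change U's earliest start (8); another predecessor still binds.
After: X→T→G = 8+2+8 = 18 → 18 weeks.

18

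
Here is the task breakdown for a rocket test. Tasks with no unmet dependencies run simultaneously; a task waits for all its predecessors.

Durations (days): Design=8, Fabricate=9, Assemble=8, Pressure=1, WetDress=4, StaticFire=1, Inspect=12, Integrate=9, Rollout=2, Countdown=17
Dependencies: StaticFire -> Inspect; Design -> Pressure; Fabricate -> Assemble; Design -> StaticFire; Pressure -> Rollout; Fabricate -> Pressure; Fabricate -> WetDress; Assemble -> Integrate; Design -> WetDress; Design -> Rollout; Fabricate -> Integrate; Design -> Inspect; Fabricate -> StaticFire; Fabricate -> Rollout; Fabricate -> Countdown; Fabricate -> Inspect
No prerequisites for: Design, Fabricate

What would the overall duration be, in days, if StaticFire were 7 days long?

Actual critical path: Fabricate→Assemble→Integrate = 9+8+9 = 26 ⇒ 26 days.
StaticFire has 4 days of float (longest path through it is 22).
The binding chain switches to Fabricate→StaticFire→Inspect = 9+7+12 = 28; finish 28 days.

28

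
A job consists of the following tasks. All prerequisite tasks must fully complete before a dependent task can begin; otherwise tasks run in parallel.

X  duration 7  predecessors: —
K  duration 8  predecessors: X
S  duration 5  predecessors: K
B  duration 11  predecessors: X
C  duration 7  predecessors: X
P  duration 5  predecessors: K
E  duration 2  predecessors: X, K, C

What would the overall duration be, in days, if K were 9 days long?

21

As given, the longest chain is X→K→P = 7+8+5 = 20, so the finish is 20 days.
K is on the critical path; changing it to 9 makes that path 21 days.
No other chain overtakes it, so the finish is 21 days.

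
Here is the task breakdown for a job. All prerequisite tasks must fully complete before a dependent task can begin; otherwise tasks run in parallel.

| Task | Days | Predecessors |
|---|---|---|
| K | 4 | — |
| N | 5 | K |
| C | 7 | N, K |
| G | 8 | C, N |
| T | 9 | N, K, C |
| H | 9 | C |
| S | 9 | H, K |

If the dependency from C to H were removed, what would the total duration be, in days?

25

Original critical path: K→N→C→H→S = 4+5+7+9+9 = 34 ⇒ 34 days.
Without C→H, H's earliest start moves from 16 to 0.
The longest chain is now K→N→C→T = 4+5+7+9 = 25, so the project takes 25 days.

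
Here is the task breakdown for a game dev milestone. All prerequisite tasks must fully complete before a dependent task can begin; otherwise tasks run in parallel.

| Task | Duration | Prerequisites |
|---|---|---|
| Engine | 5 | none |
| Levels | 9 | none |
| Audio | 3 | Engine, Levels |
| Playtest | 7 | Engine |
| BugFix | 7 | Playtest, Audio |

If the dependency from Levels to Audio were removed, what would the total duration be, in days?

19

Before: longest chain Engine→Playtest→BugFix = 5+7+7 = 19, finish 19.
Without Levels→Audio, Audio's earliest start moves from 9 to 5.
New critical path: Engine→Playtest→BugFix = 5+7+7 = 19 ⇒ 19 days.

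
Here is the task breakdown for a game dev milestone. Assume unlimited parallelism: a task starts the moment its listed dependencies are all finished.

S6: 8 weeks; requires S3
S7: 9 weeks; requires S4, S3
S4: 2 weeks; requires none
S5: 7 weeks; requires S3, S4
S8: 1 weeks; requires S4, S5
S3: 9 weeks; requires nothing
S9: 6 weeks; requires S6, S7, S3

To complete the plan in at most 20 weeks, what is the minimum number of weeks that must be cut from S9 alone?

4

Current finish: 24 weeks; target: 20.
S9 is on every critical path, so each week cut from S9 cuts the finish by one (this holds down to a finish of 19).
Need 24 − 20 = 4 weeks off S9 → S9 becomes 2 weeks, finish becomes 20.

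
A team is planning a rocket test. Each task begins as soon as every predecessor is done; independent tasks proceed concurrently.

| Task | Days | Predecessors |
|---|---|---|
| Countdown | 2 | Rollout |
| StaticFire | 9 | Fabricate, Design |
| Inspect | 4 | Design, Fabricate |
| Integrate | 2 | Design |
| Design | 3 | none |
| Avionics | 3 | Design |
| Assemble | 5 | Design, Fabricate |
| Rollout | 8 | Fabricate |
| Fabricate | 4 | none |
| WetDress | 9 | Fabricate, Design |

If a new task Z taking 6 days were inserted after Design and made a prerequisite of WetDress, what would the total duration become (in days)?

Originally the schedule takes 14 days.
With Z inserted, WetDress now waits for max(Fabricate, Design, Z).
New critical path: Design→Z→WetDress = 3+6+9 = 18 ⇒ 18 days.

18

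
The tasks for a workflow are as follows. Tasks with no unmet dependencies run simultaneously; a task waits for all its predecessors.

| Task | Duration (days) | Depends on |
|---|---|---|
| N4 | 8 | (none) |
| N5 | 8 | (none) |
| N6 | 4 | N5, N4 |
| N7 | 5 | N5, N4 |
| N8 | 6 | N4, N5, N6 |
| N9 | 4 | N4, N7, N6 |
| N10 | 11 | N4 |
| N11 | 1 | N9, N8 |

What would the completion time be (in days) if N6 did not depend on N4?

19

Before: longest chain N4→N6→N8→N11 = 8+4+6+1 = 19, finish 19.
Dropping N4→N6 doesn't change N6's earliest start (8); another predecessor still binds.
After: N4→N10 = 8+11 = 19 → 19 days.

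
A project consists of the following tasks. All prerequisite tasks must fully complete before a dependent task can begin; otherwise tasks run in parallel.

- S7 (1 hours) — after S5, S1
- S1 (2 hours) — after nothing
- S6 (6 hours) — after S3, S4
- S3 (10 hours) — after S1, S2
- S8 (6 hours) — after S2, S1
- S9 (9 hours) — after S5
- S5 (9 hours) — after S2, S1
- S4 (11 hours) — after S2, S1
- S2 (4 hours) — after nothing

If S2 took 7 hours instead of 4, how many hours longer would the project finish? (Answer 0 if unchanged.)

3

As given, the longest chain is S2→S5→S9 = 4+9+9 = 22, so the finish is 22 hours.
S2 lies on that path, so at 7 hours the path becomes 25 hours.
That remains the longest chain; total 25 hours.
Change in finish: 25 − 22 = +3 hours.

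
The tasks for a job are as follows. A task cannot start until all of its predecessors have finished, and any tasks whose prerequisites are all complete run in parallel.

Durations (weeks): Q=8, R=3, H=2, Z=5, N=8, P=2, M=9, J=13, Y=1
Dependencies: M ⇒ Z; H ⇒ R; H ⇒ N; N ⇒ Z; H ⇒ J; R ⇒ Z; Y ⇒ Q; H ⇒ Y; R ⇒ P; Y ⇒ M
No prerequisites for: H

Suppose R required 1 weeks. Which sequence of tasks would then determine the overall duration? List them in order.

Critical path before the change: H→Y→M→Z = 2+1+9+5 = 17 giving 17 weeks.
The longest path through R is only 10 weeks, so R has float 7.
No other chain overtakes it, so the finish is 17 weeks.

H, Y, M, Z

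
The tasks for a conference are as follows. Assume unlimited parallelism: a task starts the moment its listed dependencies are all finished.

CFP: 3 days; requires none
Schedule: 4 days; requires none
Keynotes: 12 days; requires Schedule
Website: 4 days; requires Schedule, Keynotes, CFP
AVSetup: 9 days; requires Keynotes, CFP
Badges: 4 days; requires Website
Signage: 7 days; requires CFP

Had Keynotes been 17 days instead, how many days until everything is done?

As given, the longest chain is Schedule→Keynotes→AVSetup = 4+12+9 = 25, so the finish is 25 days.
Keynotes lies on that path, so at 17 days the path becomes 30 days.
That remains the longest chain; total 30 days.

30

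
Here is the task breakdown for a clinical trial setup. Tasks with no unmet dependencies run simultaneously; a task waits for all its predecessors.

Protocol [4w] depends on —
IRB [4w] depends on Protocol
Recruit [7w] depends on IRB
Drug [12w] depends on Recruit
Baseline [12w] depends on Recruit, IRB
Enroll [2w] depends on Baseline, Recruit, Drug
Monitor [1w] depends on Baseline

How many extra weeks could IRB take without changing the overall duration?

The longest chain is Protocol→IRB→Recruit→Drug→Enroll = 4+4+7+12+2 = 29; overall finish 29 weeks.
Longest path through IRB: 29 weeks (earliest finish 8, latest finish 8).
Slack of IRB = 4 − 4 = 0 weeks.

0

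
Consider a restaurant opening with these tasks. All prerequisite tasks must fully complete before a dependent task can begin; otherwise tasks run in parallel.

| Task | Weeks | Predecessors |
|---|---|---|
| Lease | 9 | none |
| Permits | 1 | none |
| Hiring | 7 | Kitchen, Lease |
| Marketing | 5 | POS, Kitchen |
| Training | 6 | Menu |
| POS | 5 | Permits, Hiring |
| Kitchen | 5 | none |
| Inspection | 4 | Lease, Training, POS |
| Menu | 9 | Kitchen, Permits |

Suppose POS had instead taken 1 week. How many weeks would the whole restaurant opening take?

24

As given, the longest chain is Lease→Hiring→POS→Marketing = 9+7+5+5 = 26, so the finish is 26 weeks.
POS is on the critical path; changing it to 1 makes that path 22 weeks.
Now Kitchen→Menu→Training→Inspection = 5+9+6+4 = 24 is longest, so the finish becomes 24 weeks.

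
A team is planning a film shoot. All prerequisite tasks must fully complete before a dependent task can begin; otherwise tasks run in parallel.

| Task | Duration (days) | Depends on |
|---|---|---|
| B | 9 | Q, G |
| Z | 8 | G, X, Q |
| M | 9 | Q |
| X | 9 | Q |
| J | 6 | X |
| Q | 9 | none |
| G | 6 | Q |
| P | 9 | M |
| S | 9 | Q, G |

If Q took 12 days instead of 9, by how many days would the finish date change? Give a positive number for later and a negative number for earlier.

3

Critical path before the change: Q→M→P = 9+9+9 = 27 giving 27 days.
Q lies on that path, so at 12 days the path becomes 30 days.
That remains the longest chain; total 30 days.
Change in finish: 30 − 27 = +3 days.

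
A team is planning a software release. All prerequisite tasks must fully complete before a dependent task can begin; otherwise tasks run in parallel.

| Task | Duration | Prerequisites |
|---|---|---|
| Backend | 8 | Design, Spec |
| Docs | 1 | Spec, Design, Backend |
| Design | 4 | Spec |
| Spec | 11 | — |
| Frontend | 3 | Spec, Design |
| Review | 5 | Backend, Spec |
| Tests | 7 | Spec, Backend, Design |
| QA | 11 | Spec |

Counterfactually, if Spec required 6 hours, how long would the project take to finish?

25

Baseline: Spec→Design→Backend→Tests = 11+4+8+7 = 30 → 30 hours.
Spec lies on that path, so at 6 hours the path becomes 25 hours.
That remains the longest chain; total 25 hours.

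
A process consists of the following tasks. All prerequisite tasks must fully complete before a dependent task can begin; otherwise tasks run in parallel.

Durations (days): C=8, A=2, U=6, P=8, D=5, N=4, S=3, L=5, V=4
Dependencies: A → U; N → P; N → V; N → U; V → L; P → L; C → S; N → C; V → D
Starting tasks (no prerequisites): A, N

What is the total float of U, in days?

7

The longest chain is N→P→L = 4+8+5 = 17; overall finish 17 days.
The longest chain containing U totals 10 days.
Slack of U = 11 − 4 = 7 days.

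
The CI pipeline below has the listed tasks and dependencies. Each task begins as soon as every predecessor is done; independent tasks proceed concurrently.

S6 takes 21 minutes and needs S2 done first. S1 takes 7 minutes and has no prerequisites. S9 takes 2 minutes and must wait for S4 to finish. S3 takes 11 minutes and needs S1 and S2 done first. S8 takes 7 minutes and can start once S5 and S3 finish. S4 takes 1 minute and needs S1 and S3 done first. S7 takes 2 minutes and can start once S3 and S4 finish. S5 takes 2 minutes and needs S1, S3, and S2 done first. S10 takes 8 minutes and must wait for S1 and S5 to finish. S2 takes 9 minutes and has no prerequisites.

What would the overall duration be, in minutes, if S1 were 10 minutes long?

Critical path before the change: S2→S3→S5→S10 = 9+11+2+8 = 30 giving 30 minutes.
S1 is off the critical path — its longest chain is 28 minutes, giving 2 of slack.
New critical path: S1→S3→S5→S10 = 10+11+2+8 = 31 ⇒ 31 minutes.

31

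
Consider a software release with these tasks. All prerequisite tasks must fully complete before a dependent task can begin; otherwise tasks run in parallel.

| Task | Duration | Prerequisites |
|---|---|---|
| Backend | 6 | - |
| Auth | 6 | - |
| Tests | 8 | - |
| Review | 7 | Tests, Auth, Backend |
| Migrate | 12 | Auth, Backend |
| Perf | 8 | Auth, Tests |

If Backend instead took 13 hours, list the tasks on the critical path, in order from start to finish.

Backend, Migrate

Actual critical path: Backend→Migrate = 6+12 = 18 ⇒ 18 hours.
Since Backend is critical, the +7 change carries straight to that chain (now 25 hours).
The critical path is still Backend→Migrate; finish is now 25 hours.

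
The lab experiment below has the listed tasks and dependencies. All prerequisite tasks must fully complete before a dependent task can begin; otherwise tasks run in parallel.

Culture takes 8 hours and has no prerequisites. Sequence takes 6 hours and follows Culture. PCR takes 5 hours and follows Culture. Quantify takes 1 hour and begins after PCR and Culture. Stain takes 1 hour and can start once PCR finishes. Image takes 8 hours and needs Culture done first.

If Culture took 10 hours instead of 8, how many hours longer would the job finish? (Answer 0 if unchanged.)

As given, the longest chain is Culture→Image = 8+8 = 16, so the finish is 16 hours.
Since Culture is critical, the +2 change carries straight to that chain (now 18 hours).
No other chain overtakes it, so the finish is 18 hours.
Change in finish: 18 − 16 = +2 hours.

2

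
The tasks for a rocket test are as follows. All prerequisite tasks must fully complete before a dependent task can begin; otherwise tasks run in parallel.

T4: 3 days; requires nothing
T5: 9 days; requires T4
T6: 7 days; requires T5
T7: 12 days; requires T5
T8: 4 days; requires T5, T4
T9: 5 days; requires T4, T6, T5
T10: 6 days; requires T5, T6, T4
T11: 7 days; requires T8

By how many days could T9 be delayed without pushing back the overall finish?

1

The longest chain is T4→T5→T6→T10 = 3+9+7+6 = 25; overall finish 25 days.
T9 finishes as early as 24 and must finish by 25.
Float = 25 − 24 = 1.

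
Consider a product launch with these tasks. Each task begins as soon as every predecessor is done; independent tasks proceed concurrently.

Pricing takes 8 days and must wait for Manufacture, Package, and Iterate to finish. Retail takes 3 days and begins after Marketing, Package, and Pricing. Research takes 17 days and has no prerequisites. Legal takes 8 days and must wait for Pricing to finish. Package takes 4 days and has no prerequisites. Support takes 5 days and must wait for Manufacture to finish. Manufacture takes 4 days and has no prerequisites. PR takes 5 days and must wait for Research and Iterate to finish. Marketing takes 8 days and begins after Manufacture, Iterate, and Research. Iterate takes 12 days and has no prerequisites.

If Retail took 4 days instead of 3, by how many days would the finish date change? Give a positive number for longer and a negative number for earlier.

Critical path before the change: Research→Marketing→Retail = 17+8+3 = 28 giving 28 days.
Since Retail is critical, the +1 change carries straight to that chain (now 29 days).
The critical path is still Research→Marketing→Retail; finish is now 29 days.
Change in finish: 29 − 28 = +1 days.

1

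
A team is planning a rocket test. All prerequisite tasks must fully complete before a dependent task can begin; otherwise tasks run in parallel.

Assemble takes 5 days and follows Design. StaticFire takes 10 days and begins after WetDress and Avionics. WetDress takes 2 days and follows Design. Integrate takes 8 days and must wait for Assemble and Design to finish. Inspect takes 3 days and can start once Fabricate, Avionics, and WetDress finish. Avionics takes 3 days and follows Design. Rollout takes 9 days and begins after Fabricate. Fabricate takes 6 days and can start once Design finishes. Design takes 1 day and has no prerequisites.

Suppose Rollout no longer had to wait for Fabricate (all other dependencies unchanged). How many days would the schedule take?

14

With the dependency in place, Design→Fabricate→Rollout = 1+6+9 = 16 sets the finish at 16 days.
Without Fabricate→Rollout, Rollout's earliest start moves from 7 to 0.
New critical path: Design→Avionics→StaticFire = 1+3+10 = 14 ⇒ 14 days.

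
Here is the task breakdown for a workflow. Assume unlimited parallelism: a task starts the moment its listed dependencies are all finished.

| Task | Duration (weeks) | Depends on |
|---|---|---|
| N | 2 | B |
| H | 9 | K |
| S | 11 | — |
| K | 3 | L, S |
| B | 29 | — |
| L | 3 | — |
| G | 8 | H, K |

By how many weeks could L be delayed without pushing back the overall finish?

8

The longest chain is S→K→H→G = 11+3+9+8 = 31; overall finish 31 weeks.
The longest chain containing L totals 23 weeks.
So L can slip 11 − 3 = 8 weeks.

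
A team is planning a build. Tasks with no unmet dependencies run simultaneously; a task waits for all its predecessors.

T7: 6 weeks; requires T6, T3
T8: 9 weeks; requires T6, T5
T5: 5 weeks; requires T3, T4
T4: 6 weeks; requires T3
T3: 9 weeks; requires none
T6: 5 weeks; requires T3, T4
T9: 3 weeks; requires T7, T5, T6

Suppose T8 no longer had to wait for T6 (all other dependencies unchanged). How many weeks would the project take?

29

Before: longest chain T3→T4→T5→T8 = 9+6+5+9 = 29, finish 29.
Dropping T6→T8 doesn't change T8's earliest start (20); another predecessor still binds.
New critical path: T3→T4→T5→T8 = 9+6+5+9 = 29 ⇒ 29 weeks.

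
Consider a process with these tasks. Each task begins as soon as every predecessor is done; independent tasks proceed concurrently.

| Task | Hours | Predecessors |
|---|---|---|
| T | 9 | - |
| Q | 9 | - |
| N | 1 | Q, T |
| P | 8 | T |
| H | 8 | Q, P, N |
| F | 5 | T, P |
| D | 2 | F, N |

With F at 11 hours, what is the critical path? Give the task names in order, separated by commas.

The binding path is T→P→H = 9+8+8 = 25; finish at 25 hours.
F is off the critical path — its longest chain is 24 hours, giving 1 of slack.
New critical path: T→P→F→D = 9+8+11+2 = 30 ⇒ 30 hours.

T, P, F, D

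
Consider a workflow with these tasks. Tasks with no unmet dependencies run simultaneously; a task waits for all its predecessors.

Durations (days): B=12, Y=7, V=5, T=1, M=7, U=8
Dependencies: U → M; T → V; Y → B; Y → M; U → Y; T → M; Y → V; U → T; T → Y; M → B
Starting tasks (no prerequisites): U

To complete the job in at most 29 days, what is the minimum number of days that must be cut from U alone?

6

Current finish: 35 days; target: 29.
U is on every critical path, so each day cut from U cuts the finish by one (this holds down to a finish of 28).
Need 35 − 29 = 6 days off U → U becomes 2 days, finish becomes 29.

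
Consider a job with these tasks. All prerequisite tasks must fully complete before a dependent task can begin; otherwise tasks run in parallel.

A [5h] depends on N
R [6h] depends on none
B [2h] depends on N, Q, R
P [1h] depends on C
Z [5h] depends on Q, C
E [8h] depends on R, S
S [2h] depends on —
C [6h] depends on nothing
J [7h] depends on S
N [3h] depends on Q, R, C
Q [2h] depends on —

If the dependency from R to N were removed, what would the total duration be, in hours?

Before: longest chain C→N→A = 6+3+5 = 14, finish 14.
Dropping R→N doesn't change N's earliest start (6); another predecessor still binds.
After: C→N→A = 6+3+5 = 14 → 14 hours.

14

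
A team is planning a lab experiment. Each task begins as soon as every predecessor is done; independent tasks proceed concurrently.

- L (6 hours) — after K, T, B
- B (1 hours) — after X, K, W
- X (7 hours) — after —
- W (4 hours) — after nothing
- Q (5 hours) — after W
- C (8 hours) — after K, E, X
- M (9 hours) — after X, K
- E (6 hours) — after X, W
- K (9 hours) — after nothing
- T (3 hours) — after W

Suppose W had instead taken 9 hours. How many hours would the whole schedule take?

As given, the longest chain is X→E→C = 7+6+8 = 21, so the finish is 21 hours.
W has 3 hours of float (longest path through it is 18).
The binding chain switches to W→E→C = 9+6+8 = 23; finish 23 hours.

23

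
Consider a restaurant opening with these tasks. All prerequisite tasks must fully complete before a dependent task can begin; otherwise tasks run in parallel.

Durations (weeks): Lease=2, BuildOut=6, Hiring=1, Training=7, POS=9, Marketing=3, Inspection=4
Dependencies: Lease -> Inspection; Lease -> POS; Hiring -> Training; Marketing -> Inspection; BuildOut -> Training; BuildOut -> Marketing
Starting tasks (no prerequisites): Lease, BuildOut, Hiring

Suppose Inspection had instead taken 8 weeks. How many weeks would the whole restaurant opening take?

17

The binding path is BuildOut→Marketing→Inspection = 6+3+4 = 13; finish at 13 weeks.
Inspection is on the critical path; changing it to 8 makes that path 17 weeks.
That remains the longest chain; total 17 weeks.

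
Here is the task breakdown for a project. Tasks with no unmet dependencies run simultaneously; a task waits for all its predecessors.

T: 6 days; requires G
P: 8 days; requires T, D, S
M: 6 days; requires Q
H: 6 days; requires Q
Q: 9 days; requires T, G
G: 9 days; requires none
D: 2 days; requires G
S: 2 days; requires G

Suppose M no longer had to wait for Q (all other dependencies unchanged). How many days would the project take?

30

Before: longest chain G→T→Q→H = 9+6+9+6 = 30, finish 30.
Without Q→M, M's earliest start moves from 24 to 0.
New critical path: G→T→Q→H = 9+6+9+6 = 30 ⇒ 30 days.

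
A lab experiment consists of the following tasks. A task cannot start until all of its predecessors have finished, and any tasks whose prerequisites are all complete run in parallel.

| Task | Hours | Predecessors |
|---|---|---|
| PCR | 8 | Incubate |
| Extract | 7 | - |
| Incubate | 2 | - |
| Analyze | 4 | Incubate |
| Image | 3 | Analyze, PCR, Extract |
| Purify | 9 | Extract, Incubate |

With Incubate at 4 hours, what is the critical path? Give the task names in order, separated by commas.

Extract, Purify

Actual critical path: Extract→Purify = 7+9 = 16 ⇒ 16 hours.
The longest path through Incubate is only 13 hours, so Incubate has float 3.
That remains the longest chain; total 16 hours.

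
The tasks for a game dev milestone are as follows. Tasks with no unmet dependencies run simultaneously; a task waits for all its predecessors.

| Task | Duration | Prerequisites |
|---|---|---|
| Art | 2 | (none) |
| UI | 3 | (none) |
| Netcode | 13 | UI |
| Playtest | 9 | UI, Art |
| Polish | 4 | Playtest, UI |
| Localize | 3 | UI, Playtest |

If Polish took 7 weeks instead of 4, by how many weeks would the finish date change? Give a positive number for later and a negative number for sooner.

The binding path is UI→Playtest→Polish = 3+9+4 = 16; finish at 16 weeks.
Since Polish is critical, the +3 change carries straight to that chain (now 19 weeks).
The critical path is still UI→Playtest→Polish; finish is now 19 weeks.
Change in finish: 19 − 16 = +3 weeks.

3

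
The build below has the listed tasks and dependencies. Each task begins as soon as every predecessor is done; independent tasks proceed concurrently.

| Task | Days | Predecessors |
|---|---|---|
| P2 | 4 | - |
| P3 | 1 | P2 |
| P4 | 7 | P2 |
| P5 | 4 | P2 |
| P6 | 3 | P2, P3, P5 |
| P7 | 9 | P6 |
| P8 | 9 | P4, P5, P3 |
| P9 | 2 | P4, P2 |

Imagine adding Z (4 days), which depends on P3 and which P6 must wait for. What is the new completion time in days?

Originally the schedule takes 20 days.
With Z inserted, P6 now waits for max(P2, P3, P5, Z).
New critical path: P2→P3→Z→P6→P7 = 4+1+4+3+9 = 21 ⇒ 21 days.

21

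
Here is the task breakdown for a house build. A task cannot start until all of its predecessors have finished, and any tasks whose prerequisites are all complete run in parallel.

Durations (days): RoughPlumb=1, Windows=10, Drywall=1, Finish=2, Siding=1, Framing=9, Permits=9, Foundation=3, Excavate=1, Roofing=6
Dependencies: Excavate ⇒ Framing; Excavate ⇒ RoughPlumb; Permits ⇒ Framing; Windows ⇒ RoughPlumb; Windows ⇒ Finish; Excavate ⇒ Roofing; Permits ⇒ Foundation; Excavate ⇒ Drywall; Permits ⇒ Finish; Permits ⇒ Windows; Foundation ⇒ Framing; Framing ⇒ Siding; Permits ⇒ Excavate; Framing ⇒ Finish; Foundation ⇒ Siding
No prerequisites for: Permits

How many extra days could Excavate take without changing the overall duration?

2

The longest chain is Permits→Foundation→Framing→Finish = 9+3+9+2 = 23; overall finish 23 days.
Excavate finishes as early as 10 and must finish by 12.
Float = 23 − 21 = 2.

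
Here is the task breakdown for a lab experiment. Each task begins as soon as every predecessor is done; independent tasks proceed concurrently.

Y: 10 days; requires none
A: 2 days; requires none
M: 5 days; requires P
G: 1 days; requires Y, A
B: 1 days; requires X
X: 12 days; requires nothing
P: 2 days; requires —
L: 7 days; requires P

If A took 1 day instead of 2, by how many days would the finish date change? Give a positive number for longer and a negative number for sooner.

Baseline: X→B = 12+1 = 13 → 13 days.
A has 10 days of float (longest path through it is 3).
That remains the longest chain; total 13 days.
Change in finish: 13 − 13 = +0 days.

0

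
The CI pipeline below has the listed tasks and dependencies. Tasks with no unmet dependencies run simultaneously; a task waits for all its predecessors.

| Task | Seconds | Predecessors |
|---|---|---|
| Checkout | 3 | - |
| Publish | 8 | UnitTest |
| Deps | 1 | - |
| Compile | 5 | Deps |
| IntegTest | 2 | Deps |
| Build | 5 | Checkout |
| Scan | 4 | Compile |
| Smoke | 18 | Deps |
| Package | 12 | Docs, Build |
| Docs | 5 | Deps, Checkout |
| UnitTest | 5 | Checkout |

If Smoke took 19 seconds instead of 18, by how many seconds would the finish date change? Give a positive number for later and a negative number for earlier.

The binding path is Checkout→Build→Package = 3+5+12 = 20; finish at 20 seconds.
Smoke is off the critical path — its longest chain is 19 seconds, giving 1 of slack.
The critical path is still Checkout→Build→Package; finish is now 20 seconds.
Change in finish: 20 − 20 = +0 seconds.

0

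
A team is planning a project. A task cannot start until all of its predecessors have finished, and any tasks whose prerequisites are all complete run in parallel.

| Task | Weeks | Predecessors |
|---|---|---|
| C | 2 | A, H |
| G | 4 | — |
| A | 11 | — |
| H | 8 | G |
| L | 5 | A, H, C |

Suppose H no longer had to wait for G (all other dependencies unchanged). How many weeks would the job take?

18

With the dependency in place, G→H→C→L = 4+8+2+5 = 19 sets the finish at 19 weeks.
Without G→H, H's earliest start moves from 4 to 0.
After: A→C→L = 11+2+5 = 18 → 18 weeks.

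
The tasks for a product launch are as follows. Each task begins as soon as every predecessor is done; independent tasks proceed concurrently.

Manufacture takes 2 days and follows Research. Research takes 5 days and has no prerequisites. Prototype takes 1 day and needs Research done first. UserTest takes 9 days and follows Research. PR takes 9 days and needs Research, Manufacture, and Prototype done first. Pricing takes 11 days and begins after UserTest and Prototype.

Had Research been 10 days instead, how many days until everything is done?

30

Baseline: Research→UserTest→Pricing = 5+9+11 = 25 → 25 days.
Since Research is critical, the +5 change carries straight to that chain (now 30 days).
That remains the longest chain; total 30 days.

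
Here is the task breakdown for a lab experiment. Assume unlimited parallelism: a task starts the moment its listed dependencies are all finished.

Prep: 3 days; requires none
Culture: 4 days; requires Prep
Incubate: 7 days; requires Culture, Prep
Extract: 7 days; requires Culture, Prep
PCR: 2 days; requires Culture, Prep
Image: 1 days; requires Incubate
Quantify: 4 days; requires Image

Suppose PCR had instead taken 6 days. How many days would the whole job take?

19

As given, the longest chain is Prep→Culture→Incubate→Image→Quantify = 3+4+7+1+4 = 19, so the finish is 19 days.
The longest path through PCR is only 9 days, so PCR has float 10.
The critical path is still Prep→Culture→Incubate→Image→Quantify; finish is now 19 days.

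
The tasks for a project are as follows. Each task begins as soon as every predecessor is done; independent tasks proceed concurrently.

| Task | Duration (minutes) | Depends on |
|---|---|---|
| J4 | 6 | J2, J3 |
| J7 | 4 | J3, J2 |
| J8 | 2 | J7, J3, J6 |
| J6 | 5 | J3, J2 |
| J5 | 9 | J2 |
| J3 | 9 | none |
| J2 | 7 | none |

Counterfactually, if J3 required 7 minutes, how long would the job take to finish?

16

Critical path before the change: J3→J6→J8 = 9+5+2 = 16 giving 16 minutes.
Since J3 is critical, the -2 change carries straight to that chain (now 14 minutes).
Now J2→J5 = 7+9 = 16 is longest, so the finish becomes 16 minutes.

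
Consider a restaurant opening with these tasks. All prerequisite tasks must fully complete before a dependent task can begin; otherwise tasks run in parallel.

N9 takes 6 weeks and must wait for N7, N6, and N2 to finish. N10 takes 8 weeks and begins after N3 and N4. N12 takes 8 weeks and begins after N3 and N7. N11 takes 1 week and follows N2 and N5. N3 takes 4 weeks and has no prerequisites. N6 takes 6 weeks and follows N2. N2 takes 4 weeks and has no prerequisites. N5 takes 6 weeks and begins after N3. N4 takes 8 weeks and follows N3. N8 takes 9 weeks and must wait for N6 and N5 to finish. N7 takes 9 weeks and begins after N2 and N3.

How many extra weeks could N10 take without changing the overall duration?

N2→N7→N12 = 4+9+8 = 21 sets the makespan at 21 weeks.
Longest path through N10: 20 weeks (earliest finish 20, latest finish 21).
Slack of N10 = 13 − 12 = 1 week.

1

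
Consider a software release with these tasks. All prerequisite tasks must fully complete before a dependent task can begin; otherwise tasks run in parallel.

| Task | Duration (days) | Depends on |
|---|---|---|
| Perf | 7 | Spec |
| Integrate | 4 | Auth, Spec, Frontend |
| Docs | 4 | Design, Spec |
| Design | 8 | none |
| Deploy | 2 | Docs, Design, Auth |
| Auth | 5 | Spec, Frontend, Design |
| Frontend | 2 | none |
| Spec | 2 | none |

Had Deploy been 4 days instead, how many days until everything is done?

Baseline: Design→Auth→Integrate = 8+5+4 = 17 → 17 days.
The longest path through Deploy is only 15 days, so Deploy has float 2.
New critical path: Design→Auth→Deploy = 8+5+4 = 17 ⇒ 17 days.

17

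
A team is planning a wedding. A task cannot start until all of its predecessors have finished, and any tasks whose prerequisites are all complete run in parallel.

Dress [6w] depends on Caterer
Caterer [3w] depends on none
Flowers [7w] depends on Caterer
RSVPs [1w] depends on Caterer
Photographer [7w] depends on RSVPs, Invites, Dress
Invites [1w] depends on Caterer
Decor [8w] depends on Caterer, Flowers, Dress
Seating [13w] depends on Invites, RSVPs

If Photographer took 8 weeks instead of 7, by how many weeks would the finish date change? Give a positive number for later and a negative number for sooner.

Actual critical path: Caterer→Flowers→Decor = 3+7+8 = 18 ⇒ 18 weeks.
Photographer is off the critical path — its longest chain is 16 weeks, giving 2 of slack.
That remains the longest chain; total 18 weeks.
Change in finish: 18 − 18 = +0 weeks.

0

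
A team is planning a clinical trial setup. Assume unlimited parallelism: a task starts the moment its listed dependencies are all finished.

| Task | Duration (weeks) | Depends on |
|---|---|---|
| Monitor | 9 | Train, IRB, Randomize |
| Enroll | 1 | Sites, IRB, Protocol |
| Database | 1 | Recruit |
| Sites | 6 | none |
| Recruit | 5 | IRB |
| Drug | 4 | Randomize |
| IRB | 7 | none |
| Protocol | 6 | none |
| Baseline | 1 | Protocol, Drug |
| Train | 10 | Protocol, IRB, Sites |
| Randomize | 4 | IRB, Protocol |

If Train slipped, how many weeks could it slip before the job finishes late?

The longest chain is IRB→Train→Monitor = 7+10+9 = 26; overall finish 26 weeks.
Train finishes as early as 17 and must finish by 17.
Float = 26 − 26 = 0.

0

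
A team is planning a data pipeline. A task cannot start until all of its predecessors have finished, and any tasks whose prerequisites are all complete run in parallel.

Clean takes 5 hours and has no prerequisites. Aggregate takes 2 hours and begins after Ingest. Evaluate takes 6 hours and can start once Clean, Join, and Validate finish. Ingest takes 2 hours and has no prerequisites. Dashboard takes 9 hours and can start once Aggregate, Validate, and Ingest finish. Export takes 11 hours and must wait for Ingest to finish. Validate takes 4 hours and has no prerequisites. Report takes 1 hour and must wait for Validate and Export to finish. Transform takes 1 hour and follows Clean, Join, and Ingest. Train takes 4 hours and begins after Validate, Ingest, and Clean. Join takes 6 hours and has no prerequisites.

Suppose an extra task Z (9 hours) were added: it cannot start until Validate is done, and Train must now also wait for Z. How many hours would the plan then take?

17

Originally the plan takes 14 hours.
With Z inserted, Train now waits for max(Validate, Ingest, Clean, Z).
New critical path: Validate→Z→Train = 4+9+4 = 17 ⇒ 17 hours.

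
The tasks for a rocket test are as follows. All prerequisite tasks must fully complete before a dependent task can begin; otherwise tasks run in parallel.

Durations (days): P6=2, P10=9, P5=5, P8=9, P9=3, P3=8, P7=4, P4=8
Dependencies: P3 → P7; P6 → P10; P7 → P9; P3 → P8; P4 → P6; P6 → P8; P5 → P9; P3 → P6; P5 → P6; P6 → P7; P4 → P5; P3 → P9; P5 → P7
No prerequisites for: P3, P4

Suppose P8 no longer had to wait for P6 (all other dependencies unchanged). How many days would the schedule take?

Before: longest chain P4→P5→P6→P8 = 8+5+2+9 = 24, finish 24.
Without P6→P8, P8's earliest start moves from 15 to 8.
New critical path: P4→P5→P6→P10 = 8+5+2+9 = 24 ⇒ 24 days.

24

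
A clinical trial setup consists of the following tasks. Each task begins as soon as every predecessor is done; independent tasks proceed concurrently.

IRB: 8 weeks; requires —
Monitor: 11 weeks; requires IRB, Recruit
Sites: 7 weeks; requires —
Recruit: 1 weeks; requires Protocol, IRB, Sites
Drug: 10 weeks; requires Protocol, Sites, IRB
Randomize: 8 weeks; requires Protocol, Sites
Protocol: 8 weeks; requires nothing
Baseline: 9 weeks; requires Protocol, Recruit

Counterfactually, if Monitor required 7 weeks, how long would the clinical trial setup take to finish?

18

Actual critical path: Protocol→Recruit→Monitor = 8+1+11 = 20 ⇒ 20 weeks.
Monitor lies on that path, so at 7 weeks the path becomes 16 weeks.
New critical path: Protocol→Recruit→Baseline = 8+1+9 = 18 ⇒ 18 weeks.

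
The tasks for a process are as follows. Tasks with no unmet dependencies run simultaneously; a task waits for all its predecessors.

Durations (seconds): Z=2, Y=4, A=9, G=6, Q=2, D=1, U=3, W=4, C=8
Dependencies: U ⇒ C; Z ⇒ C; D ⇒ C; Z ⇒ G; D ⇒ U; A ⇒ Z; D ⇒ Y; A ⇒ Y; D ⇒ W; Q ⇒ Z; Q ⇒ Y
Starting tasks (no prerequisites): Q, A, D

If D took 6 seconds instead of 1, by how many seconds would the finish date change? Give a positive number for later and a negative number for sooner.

The binding path is A→Z→C = 9+2+8 = 19; finish at 19 seconds.
D has 7 seconds of float (longest path through it is 12).
That remains the longest chain; total 19 seconds.
Change in finish: 19 − 19 = +0 seconds.

0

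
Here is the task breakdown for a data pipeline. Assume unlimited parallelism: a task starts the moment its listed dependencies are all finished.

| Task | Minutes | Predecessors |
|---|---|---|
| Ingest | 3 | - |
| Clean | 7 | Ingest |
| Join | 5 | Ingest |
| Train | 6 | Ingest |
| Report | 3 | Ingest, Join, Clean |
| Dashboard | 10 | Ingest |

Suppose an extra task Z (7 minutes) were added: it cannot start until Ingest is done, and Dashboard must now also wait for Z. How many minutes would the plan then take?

20

Originally the plan takes 13 minutes.
With Z inserted, Dashboard now waits for max(Ingest, Z).
New critical path: Ingest→Z→Dashboard = 3+7+10 = 20 ⇒ 20 minutes.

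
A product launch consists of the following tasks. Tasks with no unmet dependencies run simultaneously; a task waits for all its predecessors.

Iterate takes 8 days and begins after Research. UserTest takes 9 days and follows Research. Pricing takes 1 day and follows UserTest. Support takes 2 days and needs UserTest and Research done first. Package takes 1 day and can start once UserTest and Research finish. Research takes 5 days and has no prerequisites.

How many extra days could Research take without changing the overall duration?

Critical path: Research→UserTest→Support = 5+9+2 = 16, so the finish is 16 days.
The longest chain containing Research totals 16 days.
Slack of Research = 0 − 0 = 0 days.

0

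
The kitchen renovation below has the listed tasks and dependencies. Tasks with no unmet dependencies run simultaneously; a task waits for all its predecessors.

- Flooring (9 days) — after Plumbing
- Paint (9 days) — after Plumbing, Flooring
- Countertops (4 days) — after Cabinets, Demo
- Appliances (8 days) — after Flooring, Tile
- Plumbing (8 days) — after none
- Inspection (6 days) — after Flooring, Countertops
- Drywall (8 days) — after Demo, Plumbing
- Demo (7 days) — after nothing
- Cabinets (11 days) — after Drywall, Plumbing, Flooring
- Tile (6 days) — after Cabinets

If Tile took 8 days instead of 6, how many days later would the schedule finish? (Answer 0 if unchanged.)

2

Baseline: Plumbing→Flooring→Cabinets→Tile→Appliances = 8+9+11+6+8 = 42 → 42 days.
Tile lies on that path, so at 8 days the path becomes 44 days.
The critical path is still Plumbing→Flooring→Cabinets→Tile→Appliances; finish is now 44 days.
Change in finish: 44 − 42 = +2 days.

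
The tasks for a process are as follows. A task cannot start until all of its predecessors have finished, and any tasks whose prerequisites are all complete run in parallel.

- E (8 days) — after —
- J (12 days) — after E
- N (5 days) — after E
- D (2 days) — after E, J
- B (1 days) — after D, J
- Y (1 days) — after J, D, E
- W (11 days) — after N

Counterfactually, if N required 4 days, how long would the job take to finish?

23

As given, the longest chain is E→N→W = 8+5+11 = 24, so the finish is 24 days.
N is on the critical path; changing it to 4 makes that path 23 days.
The binding chain switches to E→J→D→B = 8+12+2+1 = 23; finish 23 days.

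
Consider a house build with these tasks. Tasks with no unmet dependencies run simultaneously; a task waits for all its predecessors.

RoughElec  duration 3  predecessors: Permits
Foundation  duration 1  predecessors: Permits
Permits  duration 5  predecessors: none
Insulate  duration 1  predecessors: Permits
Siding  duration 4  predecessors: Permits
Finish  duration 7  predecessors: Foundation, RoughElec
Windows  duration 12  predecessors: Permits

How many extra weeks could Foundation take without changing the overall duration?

4

The longest chain is Permits→Windows = 5+12 = 17; overall finish 17 weeks.
Longest path through Foundation: 13 weeks (earliest finish 6, latest finish 10).
Slack of Foundation = 9 − 5 = 4 weeks.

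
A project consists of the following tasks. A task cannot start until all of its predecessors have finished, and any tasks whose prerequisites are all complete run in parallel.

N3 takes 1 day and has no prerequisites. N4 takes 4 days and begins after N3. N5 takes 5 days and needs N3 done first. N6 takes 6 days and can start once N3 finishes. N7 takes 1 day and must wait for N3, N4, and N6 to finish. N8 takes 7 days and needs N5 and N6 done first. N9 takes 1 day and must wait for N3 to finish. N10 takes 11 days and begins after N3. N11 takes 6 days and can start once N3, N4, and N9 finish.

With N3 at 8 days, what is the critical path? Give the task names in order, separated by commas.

As given, the longest chain is N3→N6→N8 = 1+6+7 = 14, so the finish is 14 days.
N3 is on the critical path; changing it to 8 makes that path 21 days.
No other chain overtakes it, so the finish is 21 days.

N3, N6, N8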